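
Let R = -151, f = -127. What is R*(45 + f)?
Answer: 12382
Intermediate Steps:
R*(45 + f) = -151*(45 - 127) = -151*(-82) = 12382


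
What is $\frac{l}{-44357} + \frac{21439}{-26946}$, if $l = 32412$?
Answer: $- \frac{1824343475}{1195243722} \approx -1.5263$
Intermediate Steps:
$\frac{l}{-44357} + \frac{21439}{-26946} = \frac{32412}{-44357} + \frac{21439}{-26946} = 32412 \left(- \frac{1}{44357}\right) + 21439 \left(- \frac{1}{26946}\right) = - \frac{32412}{44357} - \frac{21439}{26946} = - \frac{1824343475}{1195243722}$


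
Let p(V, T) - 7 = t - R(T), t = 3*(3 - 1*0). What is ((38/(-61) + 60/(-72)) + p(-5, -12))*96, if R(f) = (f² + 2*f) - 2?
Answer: -605840/61 ≈ -9931.8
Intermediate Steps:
R(f) = -2 + f² + 2*f
t = 9 (t = 3*(3 + 0) = 3*3 = 9)
p(V, T) = 18 - T² - 2*T (p(V, T) = 7 + (9 - (-2 + T² + 2*T)) = 7 + (9 + (2 - T² - 2*T)) = 7 + (11 - T² - 2*T) = 18 - T² - 2*T)
((38/(-61) + 60/(-72)) + p(-5, -12))*96 = ((38/(-61) + 60/(-72)) + (18 - 1*(-12)² - 2*(-12)))*96 = ((38*(-1/61) + 60*(-1/72)) + (18 - 1*144 + 24))*96 = ((-38/61 - ⅚) + (18 - 144 + 24))*96 = (-533/366 - 102)*96 = -37865/366*96 = -605840/61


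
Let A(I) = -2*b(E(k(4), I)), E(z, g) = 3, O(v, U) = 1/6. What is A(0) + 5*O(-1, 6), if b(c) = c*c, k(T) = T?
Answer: -103/6 ≈ -17.167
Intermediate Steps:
O(v, U) = 1/6
b(c) = c**2
A(I) = -18 (A(I) = -2*3**2 = -2*9 = -18)
A(0) + 5*O(-1, 6) = -18 + 5*(1/6) = -18 + 5/6 = -103/6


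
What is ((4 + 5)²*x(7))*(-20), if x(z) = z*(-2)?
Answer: 22680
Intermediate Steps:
x(z) = -2*z
((4 + 5)²*x(7))*(-20) = ((4 + 5)²*(-2*7))*(-20) = (9²*(-14))*(-20) = (81*(-14))*(-20) = -1134*(-20) = 22680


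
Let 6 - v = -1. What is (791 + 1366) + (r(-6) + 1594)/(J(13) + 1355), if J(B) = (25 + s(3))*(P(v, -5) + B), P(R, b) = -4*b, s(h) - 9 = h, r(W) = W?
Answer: 1389505/644 ≈ 2157.6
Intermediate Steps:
s(h) = 9 + h
v = 7 (v = 6 - 1*(-1) = 6 + 1 = 7)
J(B) = 740 + 37*B (J(B) = (25 + (9 + 3))*(-4*(-5) + B) = (25 + 12)*(20 + B) = 37*(20 + B) = 740 + 37*B)
(791 + 1366) + (r(-6) + 1594)/(J(13) + 1355) = (791 + 1366) + (-6 + 1594)/((740 + 37*13) + 1355) = 2157 + 1588/((740 + 481) + 1355) = 2157 + 1588/(1221 + 1355) = 2157 + 1588/2576 = 2157 + 1588*(1/2576) = 2157 + 397/644 = 1389505/644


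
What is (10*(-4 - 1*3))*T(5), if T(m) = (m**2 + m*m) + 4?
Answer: -3780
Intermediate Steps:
T(m) = 4 + 2*m**2 (T(m) = (m**2 + m**2) + 4 = 2*m**2 + 4 = 4 + 2*m**2)
(10*(-4 - 1*3))*T(5) = (10*(-4 - 1*3))*(4 + 2*5**2) = (10*(-4 - 3))*(4 + 2*25) = (10*(-7))*(4 + 50) = -70*54 = -3780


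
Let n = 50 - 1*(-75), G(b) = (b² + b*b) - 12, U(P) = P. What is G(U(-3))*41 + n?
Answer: 371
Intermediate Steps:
G(b) = -12 + 2*b² (G(b) = (b² + b²) - 12 = 2*b² - 12 = -12 + 2*b²)
n = 125 (n = 50 + 75 = 125)
G(U(-3))*41 + n = (-12 + 2*(-3)²)*41 + 125 = (-12 + 2*9)*41 + 125 = (-12 + 18)*41 + 125 = 6*41 + 125 = 246 + 125 = 371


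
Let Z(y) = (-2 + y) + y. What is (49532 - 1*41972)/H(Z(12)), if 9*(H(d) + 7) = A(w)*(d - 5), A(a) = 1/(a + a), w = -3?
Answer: -81648/79 ≈ -1033.5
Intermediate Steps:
A(a) = 1/(2*a)
Z(y) = -2 + 2*y
H(d) = -373/54 - d/54 (H(d) = -7 + (((1/2)/(-3))*(d - 5))/9 = -7 + (((1/2)*(-1/3))*(-5 + d))/9 = -7 + (-(-5 + d)/6)/9 = -7 + (5/6 - d/6)/9 = -7 + (5/54 - d/54) = -373/54 - d/54)
(49532 - 1*41972)/H(Z(12)) = (49532 - 1*41972)/(-373/54 - (-2 + 2*12)/54) = (49532 - 41972)/(-373/54 - (-2 + 24)/54) = 7560/(-373/54 - 1/54*22) = 7560/(-373/54 - 11/27) = 7560/(-395/54) = 7560*(-54/395) = -81648/79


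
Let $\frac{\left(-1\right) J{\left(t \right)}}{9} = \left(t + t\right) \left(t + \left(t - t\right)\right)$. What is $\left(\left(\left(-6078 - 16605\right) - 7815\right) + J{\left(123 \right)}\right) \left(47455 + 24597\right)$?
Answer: $-21818786640$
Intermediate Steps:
$J{\left(t \right)} = - 18 t^{2}$ ($J{\left(t \right)} = - 9 \left(t + t\right) \left(t + \left(t - t\right)\right) = - 9 \cdot 2 t \left(t + 0\right) = - 9 \cdot 2 t t = - 9 \cdot 2 t^{2} = - 18 t^{2}$)
$\left(\left(\left(-6078 - 16605\right) - 7815\right) + J{\left(123 \right)}\right) \left(47455 + 24597\right) = \left(\left(\left(-6078 - 16605\right) - 7815\right) - 18 \cdot 123^{2}\right) \left(47455 + 24597\right) = \left(\left(-22683 - 7815\right) - 272322\right) 72052 = \left(-30498 - 272322\right) 72052 = \left(-302820\right) 72052 = -21818786640$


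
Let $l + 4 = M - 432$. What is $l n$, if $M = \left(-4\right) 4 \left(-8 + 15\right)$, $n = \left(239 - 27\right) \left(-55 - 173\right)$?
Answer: $26488128$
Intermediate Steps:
$n = -48336$ ($n = 212 \left(-228\right) = -48336$)
$M = -112$ ($M = \left(-16\right) 7 = -112$)
$l = -548$ ($l = -4 - 544 = -548$)
$l n = \left(-548\right) \left(-48336\right) = 26488128$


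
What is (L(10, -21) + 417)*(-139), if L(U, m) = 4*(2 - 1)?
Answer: -58519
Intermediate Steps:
L(U, m) = 4 (L(U, m) = 4*1 = 4)
(L(10, -21) + 417)*(-139) = (4 + 417)*(-139) = 421*(-139) = -58519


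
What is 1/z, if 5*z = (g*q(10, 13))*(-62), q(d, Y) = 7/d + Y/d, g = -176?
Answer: 5/21824 ≈ 0.00022911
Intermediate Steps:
z = 21824/5 (z = (-176*(7 + 13)/10*(-62))/5 = (-88*20/5*(-62))/5 = (-176*2*(-62))/5 = (-352*(-62))/5 = (1/5)*21824 = 21824/5 ≈ 4364.8)
1/z = 1/(21824/5) = 5/21824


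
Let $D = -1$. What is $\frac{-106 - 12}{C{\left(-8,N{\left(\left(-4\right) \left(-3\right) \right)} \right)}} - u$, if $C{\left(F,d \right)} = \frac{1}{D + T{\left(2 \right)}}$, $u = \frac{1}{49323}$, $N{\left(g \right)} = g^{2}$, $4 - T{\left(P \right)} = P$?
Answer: $- \frac{5820115}{49323} \approx -118.0$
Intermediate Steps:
$T{\left(P \right)} = 4 - P$
$u = \frac{1}{49323} \approx 2.0275 \cdot 10^{-5}$
$C{\left(F,d \right)} = 1$ ($C{\left(F,d \right)} = \frac{1}{-1 + \left(4 - 2\right)} = \frac{1}{-1 + 2} = 1^{-1} = 1$)
$\frac{-106 - 12}{C{\left(-8,N{\left(\left(-4\right) \left(-3\right) \right)} \right)}} - u = \frac{-106 - 12}{1} - \frac{1}{49323} = \left(-118\right) 1 - \frac{1}{49323} = -118 - \frac{1}{49323} = - \frac{5820115}{49323}$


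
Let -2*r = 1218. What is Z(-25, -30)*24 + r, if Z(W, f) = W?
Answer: -1209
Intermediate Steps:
r = -609 (r = -½*1218 = -609)
Z(-25, -30)*24 + r = -25*24 - 609 = -600 - 609 = -1209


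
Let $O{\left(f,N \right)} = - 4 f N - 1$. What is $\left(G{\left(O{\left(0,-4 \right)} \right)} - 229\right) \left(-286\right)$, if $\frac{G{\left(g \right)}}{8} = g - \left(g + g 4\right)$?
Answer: $56342$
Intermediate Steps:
$O{\left(f,N \right)} = -1 - 4 N f$ ($O{\left(f,N \right)} = - 4 N f - 1 = -1 - 4 N f$)
$G{\left(g \right)} = - 32 g$ ($G{\left(g \right)} = 8 \left(g - \left(g + g 4\right)\right) = 8 \left(g - \left(g + 4 g\right)\right) = 8 \left(g - 5 g\right) = 8 \left(- 4 g\right) = - 32 g$)
$\left(G{\left(O{\left(0,-4 \right)} \right)} - 229\right) \left(-286\right) = \left(- 32 \left(-1 - \left(-16\right) 0\right) - 229\right) \left(-286\right) = \left(- 32 \left(-1 + 0\right) - 229\right) \left(-286\right) = \left(\left(-32\right) \left(-1\right) - 229\right) \left(-286\right) = \left(32 - 229\right) \left(-286\right) = \left(-197\right) \left(-286\right) = 56342$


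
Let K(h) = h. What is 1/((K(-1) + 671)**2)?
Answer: 1/448900 ≈ 2.2277e-6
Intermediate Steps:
1/((K(-1) + 671)**2) = 1/((-1 + 671)**2) = 1/(670**2) = 1/448900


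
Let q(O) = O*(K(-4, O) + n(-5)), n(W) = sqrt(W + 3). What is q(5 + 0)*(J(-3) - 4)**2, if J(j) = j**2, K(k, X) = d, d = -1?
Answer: -125 + 125*I*sqrt(2) ≈ -125.0 + 176.78*I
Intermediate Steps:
n(W) = sqrt(3 + W)
K(k, X) = -1
q(O) = O*(-1 + I*sqrt(2)) (q(O) = O*(-1 + sqrt(3 - 5)) = O*(-1 + sqrt(-2)) = O*(-1 + I*sqrt(2)))
q(5 + 0)*(J(-3) - 4)**2 = ((5 + 0)*(-1 + I*sqrt(2)))*((-3)**2 - 4)**2 = (5*(-1 + I*sqrt(2)))*(9 - 4)**2 = (-5 + 5*I*sqrt(2))*5**2 = (-5 + 5*I*sqrt(2))*25 = -125 + 125*I*sqrt(2)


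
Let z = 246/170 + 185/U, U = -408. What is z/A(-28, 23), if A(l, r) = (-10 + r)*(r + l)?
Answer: -2027/132600 ≈ -0.015287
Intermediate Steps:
A(l, r) = (-10 + r)*(l + r)
z = 2027/2040 (z = 246/170 + 185/(-408) = 246*(1/170) + 185*(-1/408) = 123/85 - 185/408 = 2027/2040 ≈ 0.99363)
z/A(-28, 23) = 2027/(2040*(23**2 - 10*(-28) - 10*23 - 28*23)) = 2027/(2040*(529 + 280 - 230 - 644)) = (2027/2040)/(-65) = (2027/2040)*(-1/65) = -2027/132600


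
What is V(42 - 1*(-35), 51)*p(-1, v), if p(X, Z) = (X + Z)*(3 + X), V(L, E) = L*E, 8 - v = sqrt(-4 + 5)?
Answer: 47124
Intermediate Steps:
v = 7 (v = 8 - sqrt(-4 + 5) = 8 - sqrt(1) = 8 - 1*1 = 8 - 1 = 7)
V(L, E) = E*L
p(X, Z) = (3 + X)*(X + Z)
V(42 - 1*(-35), 51)*p(-1, v) = (51*(42 - 1*(-35)))*((-1)**2 + 3*(-1) + 3*7 - 1*7) = (51*(42 + 35))*(1 - 3 + 21 - 7) = (51*77)*12 = 3927*12 = 47124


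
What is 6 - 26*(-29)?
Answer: 760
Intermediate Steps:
6 - 26*(-29) = 6 + 754 = 760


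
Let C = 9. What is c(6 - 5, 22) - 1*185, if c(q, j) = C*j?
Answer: 13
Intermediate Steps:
c(q, j) = 9*j
c(6 - 5, 22) - 1*185 = 9*22 - 1*185 = 198 - 185 = 13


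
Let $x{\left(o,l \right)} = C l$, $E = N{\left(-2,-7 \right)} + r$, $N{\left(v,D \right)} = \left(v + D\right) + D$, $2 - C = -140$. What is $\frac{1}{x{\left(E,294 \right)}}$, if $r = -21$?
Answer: $\frac{1}{41748} \approx 2.3953 \cdot 10^{-5}$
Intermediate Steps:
$C = 142$ ($C = 2 - -140 = 2 + 140 = 142$)
$N{\left(v,D \right)} = v + 2 D$ ($N{\left(v,D \right)} = \left(D + v\right) + D = v + 2 D$)
$E = -37$ ($E = \left(-2 + 2 \left(-7\right)\right) - 21 = \left(-2 - 14\right) - 21 = -16 - 21 = -37$)
$x{\left(o,l \right)} = 142 l$
$\frac{1}{x{\left(E,294 \right)}} = \frac{1}{142 \cdot 294} = \frac{1}{41748}$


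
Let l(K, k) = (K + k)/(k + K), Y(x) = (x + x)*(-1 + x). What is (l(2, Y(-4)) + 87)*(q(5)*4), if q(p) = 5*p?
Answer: 8800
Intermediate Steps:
Y(x) = 2*x*(-1 + x) (Y(x) = (2*x)*(-1 + x) = 2*x*(-1 + x))
l(K, k) = 1 (l(K, k) = (K + k)/(K + k) = 1)
(l(2, Y(-4)) + 87)*(q(5)*4) = (1 + 87)*((5*5)*4) = 88*(25*4) = 88*100 = 8800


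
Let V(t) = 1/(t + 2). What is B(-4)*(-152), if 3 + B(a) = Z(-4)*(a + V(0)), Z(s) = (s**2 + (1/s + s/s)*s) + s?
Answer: 5244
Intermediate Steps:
Z(s) = s + s**2 + s*(1 + 1/s) (Z(s) = (s**2 + (1/s + 1)*s) + s = (s**2 + (1 + 1/s)*s) + s = (s**2 + s*(1 + 1/s)) + s = s + s**2 + s*(1 + 1/s))
V(t) = 1/(2 + t)
B(a) = 3/2 + 9*a (B(a) = -3 + (1 + (-4)**2 + 2*(-4))*(a + 1/(2 + 0)) = -3 + (1 + 16 - 8)*(a + 1/2) = -3 + 9*(a + 1/2) = -3 + 9*(1/2 + a) = -3 + (9/2 + 9*a) = 3/2 + 9*a)
B(-4)*(-152) = (3/2 + 9*(-4))*(-152) = (3/2 - 36)*(-152) = -69/2*(-152) = 5244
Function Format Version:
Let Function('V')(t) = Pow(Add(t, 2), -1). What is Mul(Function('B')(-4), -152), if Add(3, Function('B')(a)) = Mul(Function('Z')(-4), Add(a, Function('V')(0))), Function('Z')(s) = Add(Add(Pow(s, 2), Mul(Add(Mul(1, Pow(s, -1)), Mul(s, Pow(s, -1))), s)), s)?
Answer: 5244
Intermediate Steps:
Function('Z')(s) = Add(s, Pow(s, 2), Mul(s, Add(1, Pow(s, -1)))) (Function('Z')(s) = Add(Add(Pow(s, 2), Mul(Add(Pow(s, -1), 1), s)), s) = Add(Add(Pow(s, 2), Mul(Add(1, Pow(s, -1)), s)), s) = Add(Add(Pow(s, 2), Mul(s, Add(1, Pow(s, -1)))), s) = Add(s, Pow(s, 2), Mul(s, Add(1, Pow(s, -1)))))
Function('V')(t) = Pow(Add(2, t), -1)
Function('B')(a) = Add(Rational(3, 2), Mul(9, a)) (Function('B')(a) = Add(-3, Mul(Add(1, Pow(-4, 2), Mul(2, -4)), Add(a, Pow(Add(2, 0), -1)))) = Add(-3, Mul(Add(1, 16, -8), Add(a, Pow(2, -1)))) = Add(-3, Mul(9, Add(a, Rational(1, 2)))) = Add(-3, Mul(9, Add(Rational(1, 2), a))) = Add(-3, Add(Rational(9, 2), Mul(9, a))) = Add(Rational(3, 2), Mul(9, a)))
Mul(Function('B')(-4), -152) = Mul(Add(Rational(3, 2), Mul(9, -4)), -152) = Mul(Add(Rational(3, 2), -36), -152) = Mul(Rational(-69, 2), -152) = 5244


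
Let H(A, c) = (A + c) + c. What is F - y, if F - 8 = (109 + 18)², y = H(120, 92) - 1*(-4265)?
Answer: 11568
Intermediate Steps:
H(A, c) = A + 2*c
y = 4569 (y = (120 + 2*92) - 1*(-4265) = (120 + 184) + 4265 = 304 + 4265 = 4569)
F = 16137 (F = 8 + (109 + 18)² = 8 + 127² = 8 + 16129 = 16137)
F - y = 16137 - 1*4569 = 16137 - 4569 = 11568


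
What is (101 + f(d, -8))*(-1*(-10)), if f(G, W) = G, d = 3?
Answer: 1040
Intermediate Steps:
(101 + f(d, -8))*(-1*(-10)) = (101 + 3)*(-1*(-10)) = 104*10 = 1040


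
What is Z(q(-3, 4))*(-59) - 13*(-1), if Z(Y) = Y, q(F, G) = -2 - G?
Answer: 367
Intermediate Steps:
Z(q(-3, 4))*(-59) - 13*(-1) = (-2 - 1*4)*(-59) - 13*(-1) = (-2 - 4)*(-59) + 13 = -6*(-59) + 13 = 354 + 13 = 367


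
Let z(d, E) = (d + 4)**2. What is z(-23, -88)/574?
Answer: 361/574 ≈ 0.62892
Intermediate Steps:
z(d, E) = (4 + d)**2
z(-23, -88)/574 = (4 - 23)**2/574 = (-19)**2*(1/574) = 361*(1/574) = 361/574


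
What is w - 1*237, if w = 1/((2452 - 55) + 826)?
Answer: -763850/3223 ≈ -237.00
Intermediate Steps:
w = 1/3223 (w = 1/(2397 + 826) = 1/3223 ≈ 0.00031027)
w - 1*237 = 1/3223 - 1*237 = 1/3223 - 237 = -763850/3223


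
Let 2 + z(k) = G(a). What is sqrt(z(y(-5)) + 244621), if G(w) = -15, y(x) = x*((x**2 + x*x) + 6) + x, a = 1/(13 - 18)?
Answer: 2*sqrt(61151) ≈ 494.57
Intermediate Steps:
a = -1/5 (a = 1/(-5) = -1/5 ≈ -0.20000)
y(x) = x + x*(6 + 2*x**2) (y(x) = x*((x**2 + x**2) + 6) + x = x*(2*x**2 + 6) + x = x*(6 + 2*x**2) + x = x + x*(6 + 2*x**2))
z(k) = -17 (z(k) = -2 - 15 = -17)
sqrt(z(y(-5)) + 244621) = sqrt(-17 + 244621) = sqrt(244604) = 2*sqrt(61151)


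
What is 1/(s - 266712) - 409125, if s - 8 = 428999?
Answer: -66398941874/162295 ≈ -4.0913e+5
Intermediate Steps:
s = 429007 (s = 8 + 428999 = 429007)
1/(s - 266712) - 409125 = 1/(429007 - 266712) - 409125 = 1/162295 - 409125 = -66398941874/162295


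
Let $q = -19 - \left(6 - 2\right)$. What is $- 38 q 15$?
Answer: $13110$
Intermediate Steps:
$q = -23$ ($q = -19 - \left(6 - 2\right) = -19 - 4 = -23$)
$- 38 q 15 = \left(-38\right) \left(-23\right) 15 = 874 \cdot 15 = 13110$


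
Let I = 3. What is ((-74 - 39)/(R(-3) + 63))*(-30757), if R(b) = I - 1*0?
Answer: 3475541/66 ≈ 52660.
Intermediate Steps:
R(b) = 3 (R(b) = 3 - 1*0 = 3 + 0 = 3)
((-74 - 39)/(R(-3) + 63))*(-30757) = ((-74 - 39)/(3 + 63))*(-30757) = -113/66*(-30757) = 3475541/66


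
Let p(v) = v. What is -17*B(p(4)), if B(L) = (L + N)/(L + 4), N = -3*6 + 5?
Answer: 153/8 ≈ 19.125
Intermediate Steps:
N = -13 (N = -18 + 5 = -13)
B(L) = (-13 + L)/(4 + L) (B(L) = (L - 13)/(L + 4) = (-13 + L)/(4 + L))
-17*B(p(4)) = -17*(-13 + 4)/(4 + 4) = -17*(-9)/8 = -17*(-9/8) = 153/8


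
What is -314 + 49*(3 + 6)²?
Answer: 3655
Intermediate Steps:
-314 + 49*(3 + 6)² = -314 + 49*9² = -314 + 49*81 = -314 + 3969 = 3655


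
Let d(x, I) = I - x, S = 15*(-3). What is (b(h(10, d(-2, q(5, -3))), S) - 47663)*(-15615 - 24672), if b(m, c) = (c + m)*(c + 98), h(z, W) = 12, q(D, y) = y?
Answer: 1990661244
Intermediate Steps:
S = -45
b(m, c) = (98 + c)*(c + m) (b(m, c) = (c + m)*(98 + c) = (98 + c)*(c + m))
(b(h(10, d(-2, q(5, -3))), S) - 47663)*(-15615 - 24672) = (((-45)**2 + 98*(-45) + 98*12 - 45*12) - 47663)*(-15615 - 24672) = ((2025 - 4410 + 1176 - 540) - 47663)*(-40287) = (-1749 - 47663)*(-40287) = -49412*(-40287) = 1990661244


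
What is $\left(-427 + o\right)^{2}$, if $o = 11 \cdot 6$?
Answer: $130321$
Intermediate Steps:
$o = 66$
$\left(-427 + o\right)^{2} = \left(-427 + 66\right)^{2} = \left(-361\right)^{2} = 130321$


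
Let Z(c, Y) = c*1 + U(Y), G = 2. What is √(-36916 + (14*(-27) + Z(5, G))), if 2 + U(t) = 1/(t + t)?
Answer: I*√149163/2 ≈ 193.11*I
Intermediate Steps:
U(t) = -2 + 1/(2*t) (U(t) = -2 + 1/(t + t) = -2 + 1/(2*t))
Z(c, Y) = -2 + c + 1/(2*Y) (Z(c, Y) = c*1 + (-2 + 1/(2*Y)) = c + (-2 + 1/(2*Y)) = -2 + c + 1/(2*Y))
√(-36916 + (14*(-27) + Z(5, G))) = √(-36916 + (14*(-27) + (-2 + 5 + (½)/2))) = √(-36916 + (-378 + (-2 + 5 + (½)*(½)))) = √(-36916 + (-378 + (-2 + 5 + ¼))) = √(-36916 + (-378 + 13/4)) = √(-36916 - 1499/4) = √(-149163/4) = I*√149163/2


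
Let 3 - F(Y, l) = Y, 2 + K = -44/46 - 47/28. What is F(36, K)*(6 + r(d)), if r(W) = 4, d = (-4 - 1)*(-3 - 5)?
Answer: -330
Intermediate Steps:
K = -2985/644 (K = -2 + (-44/46 - 47/28) = -2 + (-44*1/46 - 47*1/28) = -2 + (-22/23 - 47/28) = -2 - 1697/644 = -2985/644 ≈ -4.6351)
F(Y, l) = 3 - Y
d = 40 (d = -5*(-8) = 40)
F(36, K)*(6 + r(d)) = (3 - 1*36)*(6 + 4) = (3 - 36)*10 = -33*10 = -330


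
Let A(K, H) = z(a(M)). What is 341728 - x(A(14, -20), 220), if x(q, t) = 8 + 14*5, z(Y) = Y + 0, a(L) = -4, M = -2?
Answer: 341650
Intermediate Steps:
z(Y) = Y
A(K, H) = -4
x(q, t) = 78 (x(q, t) = 8 + 70 = 78)
341728 - x(A(14, -20), 220) = 341728 - 1*78 = 341728 - 78 = 341650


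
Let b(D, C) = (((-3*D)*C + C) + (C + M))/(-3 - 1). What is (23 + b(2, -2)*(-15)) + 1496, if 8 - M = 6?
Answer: 3113/2 ≈ 1556.5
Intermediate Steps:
M = 2 (M = 8 - 1*6 = 8 - 6 = 2)
b(D, C) = -1/2 - C/2 + 3*C*D/4 (b(D, C) = (((-3*D)*C + C) + (C + 2))/(-3 - 1) = ((-3*C*D + C) + (2 + C))/(-4) = ((C - 3*C*D) + (2 + C))*(-1/4) = (2 + 2*C - 3*C*D)*(-1/4) = -1/2 - C/2 + 3*C*D/4)
(23 + b(2, -2)*(-15)) + 1496 = (23 + (-1/2 - 1/2*(-2) + (3/4)*(-2)*2)*(-15)) + 1496 = (23 + (-1/2 + 1 - 3)*(-15)) + 1496 = (23 - 5/2*(-15)) + 1496 = (23 + 75/2) + 1496 = 121/2 + 1496 = 3113/2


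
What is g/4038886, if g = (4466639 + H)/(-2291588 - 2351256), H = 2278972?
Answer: -6745611/18751917631784 ≈ -3.5973e-7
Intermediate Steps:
g = -6745611/4642844 (g = (4466639 + 2278972)/(-2291588 - 2351256) = 6745611/(-4642844) = 6745611*(-1/4642844) = -6745611/4642844 ≈ -1.4529)
g/4038886 = -6745611/4642844/4038886 = -6745611/4642844*1/4038886 = -6745611/18751917631784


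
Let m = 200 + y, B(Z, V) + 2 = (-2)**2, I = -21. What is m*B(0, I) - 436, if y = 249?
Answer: 462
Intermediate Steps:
B(Z, V) = 2 (B(Z, V) = -2 + (-2)**2 = -2 + 4 = 2)
m = 449 (m = 200 + 249 = 449)
m*B(0, I) - 436 = 449*2 - 436 = 898 - 436 = 462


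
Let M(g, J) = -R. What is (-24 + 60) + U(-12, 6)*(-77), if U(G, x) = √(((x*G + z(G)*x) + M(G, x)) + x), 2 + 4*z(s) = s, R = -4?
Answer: 36 - 77*I*√83 ≈ 36.0 - 701.5*I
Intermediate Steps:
z(s) = -½ + s/4
M(g, J) = 4 (M(g, J) = -1*(-4) = 4)
U(G, x) = √(4 + x + G*x + x*(-½ + G/4)) (U(G, x) = √(((x*G + (-½ + G/4)*x) + 4) + x) = √(((G*x + x*(-½ + G/4)) + 4) + x) = √((4 + G*x + x*(-½ + G/4)) + x) = √(4 + x + G*x + x*(-½ + G/4)))
(-24 + 60) + U(-12, 6)*(-77) = (-24 + 60) + (√(16 + 2*6 + 5*(-12)*6)/2)*(-77) = 36 + (√(16 + 12 - 360)/2)*(-77) = 36 + (√(-332)/2)*(-77) = 36 + ((2*I*√83)/2)*(-77) = 36 + (I*√83)*(-77) = 36 - 77*I*√83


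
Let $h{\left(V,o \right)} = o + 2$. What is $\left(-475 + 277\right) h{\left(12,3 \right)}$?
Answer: $-990$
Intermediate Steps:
$h{\left(V,o \right)} = 2 + o$
$\left(-475 + 277\right) h{\left(12,3 \right)} = \left(-475 + 277\right) \left(2 + 3\right) = \left(-198\right) 5 = -990$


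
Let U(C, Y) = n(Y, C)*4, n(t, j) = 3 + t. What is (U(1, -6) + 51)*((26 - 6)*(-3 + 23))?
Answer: 15600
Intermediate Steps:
U(C, Y) = 12 + 4*Y (U(C, Y) = (3 + Y)*4 = 12 + 4*Y)
(U(1, -6) + 51)*((26 - 6)*(-3 + 23)) = ((12 + 4*(-6)) + 51)*((26 - 6)*(-3 + 23)) = ((12 - 24) + 51)*(20*20) = (-12 + 51)*400 = 39*400 = 15600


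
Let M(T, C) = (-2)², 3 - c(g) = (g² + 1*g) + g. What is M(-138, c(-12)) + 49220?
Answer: 49224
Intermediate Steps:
c(g) = 3 - g² - 2*g (c(g) = 3 - ((g² + 1*g) + g) = 3 - ((g² + g) + g) = 3 - ((g + g²) + g) = 3 - (g² + 2*g) = 3 + (-g² - 2*g) = 3 - g² - 2*g)
M(T, C) = 4
M(-138, c(-12)) + 49220 = 4 + 49220 = 49224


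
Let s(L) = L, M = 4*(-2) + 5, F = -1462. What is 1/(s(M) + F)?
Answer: -1/1465 ≈ -0.00068259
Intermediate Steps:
M = -3 (M = -8 + 5 = -3)
1/(s(M) + F) = 1/(-3 - 1462) = 1/(-1465) = -1/1465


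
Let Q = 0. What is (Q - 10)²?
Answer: 100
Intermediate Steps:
(Q - 10)² = (0 - 10)² = (-10)² = 100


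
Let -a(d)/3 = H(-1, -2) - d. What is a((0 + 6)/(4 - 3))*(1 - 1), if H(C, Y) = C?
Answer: 0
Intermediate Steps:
a(d) = 3 + 3*d (a(d) = -3*(-1 - d) = 3 + 3*d)
a((0 + 6)/(4 - 3))*(1 - 1) = (3 + 3*((0 + 6)/(4 - 3)))*(1 - 1) = (3 + 3*(6/1))*0 = (3 + 3*(6*1))*0 = (3 + 3*6)*0 = (3 + 18)*0 = 21*0 = 0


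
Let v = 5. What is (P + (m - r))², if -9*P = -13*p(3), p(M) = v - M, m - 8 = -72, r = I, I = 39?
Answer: 811801/81 ≈ 10022.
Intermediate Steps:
r = 39
m = -64 (m = 8 - 72 = -64)
p(M) = 5 - M
P = 26/9 (P = -(-13)*(5 - 1*3)/9 = -(-13)*(5 - 3)/9 = -(-13)*2/9 = -⅑*(-26) = 26/9 ≈ 2.8889)
(P + (m - r))² = (26/9 + (-64 - 1*39))² = (26/9 + (-64 - 39))² = (26/9 - 103)² = (-901/9)² = 811801/81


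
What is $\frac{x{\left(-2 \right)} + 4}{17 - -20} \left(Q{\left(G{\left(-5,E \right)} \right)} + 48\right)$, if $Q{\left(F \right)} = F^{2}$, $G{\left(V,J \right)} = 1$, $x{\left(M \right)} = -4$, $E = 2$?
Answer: $0$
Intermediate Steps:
$\frac{x{\left(-2 \right)} + 4}{17 - -20} \left(Q{\left(G{\left(-5,E \right)} \right)} + 48\right) = \frac{-4 + 4}{17 - -20} \left(1^{2} + 48\right) = \frac{0}{17 + 20} \left(1 + 48\right) = \frac{0}{37} \cdot 49 = 0 \cdot \frac{1}{37} \cdot 49 = 0 \cdot 49 = 0$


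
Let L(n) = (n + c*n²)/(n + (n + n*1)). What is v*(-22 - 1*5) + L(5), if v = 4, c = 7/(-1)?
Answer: -358/3 ≈ -119.33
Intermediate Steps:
c = -7 (c = 7*(-1) = -7)
L(n) = (n - 7*n²)/(3*n) (L(n) = (n - 7*n²)/(n + (n + n*1)) = (n - 7*n²)/(n + (n + n)) = (n - 7*n²)/(n + 2*n) = (n - 7*n²)/((3*n)) = (n - 7*n²)*(1/(3*n)) = (n - 7*n²)/(3*n))
v*(-22 - 1*5) + L(5) = 4*(-22 - 1*5) + (⅓ - 7/3*5) = 4*(-22 - 5) + (⅓ - 35/3) = 4*(-27) - 34/3 = -108 - 34/3 = -358/3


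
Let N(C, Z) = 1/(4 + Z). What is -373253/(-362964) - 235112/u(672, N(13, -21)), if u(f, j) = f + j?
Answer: -1446468594437/4146137772 ≈ -348.87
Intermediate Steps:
-373253/(-362964) - 235112/u(672, N(13, -21)) = -373253/(-362964) - 235112/(672 + 1/(4 - 21)) = -373253*(-1/362964) - 235112/(672 + 1/(-17)) = 373253/362964 - 235112/(672 - 1/17) = 373253/362964 - 235112/11423/17 = 373253/362964 - 235112*17/11423 = 373253/362964 - 3996904/11423 = -1446468594437/4146137772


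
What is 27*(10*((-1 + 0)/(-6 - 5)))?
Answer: 270/11 ≈ 24.545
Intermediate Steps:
27*(10*((-1 + 0)/(-6 - 5))) = 27*(10*(-1/(-11))) = 27*(10*(-1*(-1/11))) = 27*(10*(1/11)) = 27*(10/11) = 270/11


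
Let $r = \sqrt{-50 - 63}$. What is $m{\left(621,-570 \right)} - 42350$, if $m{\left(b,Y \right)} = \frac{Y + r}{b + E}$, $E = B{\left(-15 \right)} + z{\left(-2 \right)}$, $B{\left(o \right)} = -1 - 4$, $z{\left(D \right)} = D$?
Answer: $- \frac{13001735}{307} + \frac{i \sqrt{113}}{614} \approx -42351.0 + 0.017313 i$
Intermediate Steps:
$r = i \sqrt{113}$ ($r = \sqrt{-113} = i \sqrt{113} \approx 10.63 i$)
$B{\left(o \right)} = -5$ ($B{\left(o \right)} = -1 - 4 = -5$)
$E = -7$ ($E = -5 - 2 = -7$)
$m{\left(b,Y \right)} = \frac{Y + i \sqrt{113}}{-7 + b}$ ($m{\left(b,Y \right)} = \frac{Y + i \sqrt{113}}{b - 7} = \frac{Y + i \sqrt{113}}{-7 + b}$)
$m{\left(621,-570 \right)} - 42350 = \frac{-570 + i \sqrt{113}}{-7 + 621} - 42350 = \frac{-570 + i \sqrt{113}}{614} - 42350 = \left(- \frac{285}{307} + \frac{i \sqrt{113}}{614}\right) - 42350 = - \frac{13001735}{307} + \frac{i \sqrt{113}}{614}$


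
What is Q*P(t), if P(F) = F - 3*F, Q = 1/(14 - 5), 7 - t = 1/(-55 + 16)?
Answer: -548/351 ≈ -1.5613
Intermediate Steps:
t = 274/39 (t = 7 - 1/(-55 + 16) = 7 - 1/(-39) = 7 - 1*(-1/39) = 7 + 1/39 = 274/39 ≈ 7.0256)
Q = ⅑ (Q = 1/9 = ⅑ ≈ 0.11111)
P(F) = -2*F
Q*P(t) = (-2*274/39)/9 = (⅑)*(-548/39) = -548/351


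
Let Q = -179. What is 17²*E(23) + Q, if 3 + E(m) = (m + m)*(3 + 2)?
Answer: 65424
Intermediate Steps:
E(m) = -3 + 10*m (E(m) = -3 + (m + m)*(3 + 2) = -3 + (2*m)*5 = -3 + 10*m)
17²*E(23) + Q = 17²*(-3 + 10*23) - 179 = 289*(-3 + 230) - 179 = 289*227 - 179 = 65603 - 179 = 65424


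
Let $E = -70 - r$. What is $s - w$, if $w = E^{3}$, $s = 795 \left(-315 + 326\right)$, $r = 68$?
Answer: $2636817$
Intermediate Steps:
$s = 8745$ ($s = 795 \cdot 11 = 8745$)
$E = -138$ ($E = -70 - 68 = -138$)
$w = -2628072$ ($w = \left(-138\right)^{3} = -2628072$)
$s - w = 8745 - -2628072 = 8745 + 2628072 = 2636817$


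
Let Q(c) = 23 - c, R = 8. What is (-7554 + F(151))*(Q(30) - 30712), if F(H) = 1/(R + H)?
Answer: 36896130115/159 ≈ 2.3205e+8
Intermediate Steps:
F(H) = 1/(8 + H)
(-7554 + F(151))*(Q(30) - 30712) = (-7554 + 1/(8 + 151))*((23 - 1*30) - 30712) = (-7554 + 1/159)*((23 - 30) - 30712) = (-7554 + 1/159)*(-7 - 30712) = -1201085/159*(-30719) = 36896130115/159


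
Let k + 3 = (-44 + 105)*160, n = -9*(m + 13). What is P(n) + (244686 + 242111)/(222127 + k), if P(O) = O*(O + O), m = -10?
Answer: 338573669/231884 ≈ 1460.1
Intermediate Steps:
n = -27 (n = -9*(-10 + 13) = -9*3 = -27)
k = 9757 (k = -3 + (-44 + 105)*160 = -3 + 61*160 = -3 + 9760 = 9757)
P(O) = 2*O² (P(O) = O*(2*O) = 2*O²)
P(n) + (244686 + 242111)/(222127 + k) = 2*(-27)² + (244686 + 242111)/(222127 + 9757) = 2*729 + 486797/231884 = 1458 + 486797*(1/231884) = 1458 + 486797/231884 = 338573669/231884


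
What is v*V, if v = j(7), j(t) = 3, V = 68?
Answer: 204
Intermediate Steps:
v = 3
v*V = 3*68 = 204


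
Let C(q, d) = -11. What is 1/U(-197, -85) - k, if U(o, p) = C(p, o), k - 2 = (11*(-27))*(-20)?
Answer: -65363/11 ≈ -5942.1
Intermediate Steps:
k = 5942 (k = 2 + (11*(-27))*(-20) = 2 - 297*(-20) = 2 + 5940 = 5942)
U(o, p) = -11
1/U(-197, -85) - k = 1/(-11) - 1*5942 = -1/11 - 5942 = -65363/11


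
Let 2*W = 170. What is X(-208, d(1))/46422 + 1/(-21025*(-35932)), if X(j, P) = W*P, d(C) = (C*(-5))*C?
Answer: -160537415539/17535221133300 ≈ -0.0091551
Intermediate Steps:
W = 85 (W = (½)*170 = 85)
d(C) = -5*C² (d(C) = (-5*C)*C = -5*C²)
X(j, P) = 85*P
X(-208, d(1))/46422 + 1/(-21025*(-35932)) = (85*(-5*1²))/46422 + 1/(-21025*(-35932)) = (85*(-5*1))*(1/46422) - 1/21025*(-1/35932) = (85*(-5))*(1/46422) + 1/755470300 = -425*1/46422 + 1/755470300 = -425/46422 + 1/755470300 = -160537415539/17535221133300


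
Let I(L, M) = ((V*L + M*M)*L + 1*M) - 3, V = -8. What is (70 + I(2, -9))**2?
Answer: 35344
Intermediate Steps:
I(L, M) = -3 + M + L*(M**2 - 8*L) (I(L, M) = ((-8*L + M*M)*L + 1*M) - 3 = ((-8*L + M**2)*L + M) - 3 = ((M**2 - 8*L)*L + M) - 3 = (L*(M**2 - 8*L) + M) - 3 = (M + L*(M**2 - 8*L)) - 3 = -3 + M + L*(M**2 - 8*L))
(70 + I(2, -9))**2 = (70 + (-3 - 9 - 8*2**2 + 2*(-9)**2))**2 = (70 + (-3 - 9 - 8*4 + 2*81))**2 = (70 + (-3 - 9 - 32 + 162))**2 = (70 + 118)**2 = 188**2 = 35344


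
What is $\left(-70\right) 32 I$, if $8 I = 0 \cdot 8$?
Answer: $0$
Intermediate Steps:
$I = 0$ ($I = \frac{0 \cdot 8}{8} = \frac{1}{8} \cdot 0 = 0$)
$\left(-70\right) 32 I = \left(-70\right) 32 \cdot 0 = \left(-2240\right) 0 = 0$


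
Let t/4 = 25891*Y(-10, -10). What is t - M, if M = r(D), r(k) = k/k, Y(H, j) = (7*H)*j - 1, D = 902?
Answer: 72391235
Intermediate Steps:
Y(H, j) = -1 + 7*H*j (Y(H, j) = 7*H*j - 1 = -1 + 7*H*j)
r(k) = 1
t = 72391236 (t = 4*(25891*(-1 + 7*(-10)*(-10))) = 4*(25891*(-1 + 700)) = 4*(25891*699) = 4*18097809 = 72391236)
M = 1
t - M = 72391236 - 1*1 = 72391236 - 1 = 72391235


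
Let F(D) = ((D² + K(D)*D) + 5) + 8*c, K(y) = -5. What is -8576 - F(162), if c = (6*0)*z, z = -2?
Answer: -34015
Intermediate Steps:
c = 0 (c = (6*0)*(-2) = 0*(-2) = 0)
F(D) = 5 + D² - 5*D (F(D) = ((D² - 5*D) + 5) + 8*0 = (5 + D² - 5*D) + 0 = 5 + D² - 5*D)
-8576 - F(162) = -8576 - (5 + 162² - 5*162) = -8576 - (5 + 26244 - 810) = -8576 - 1*25439 = -8576 - 25439 = -34015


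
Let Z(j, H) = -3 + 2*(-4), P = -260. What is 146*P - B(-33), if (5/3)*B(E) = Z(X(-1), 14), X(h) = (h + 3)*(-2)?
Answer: -189767/5 ≈ -37953.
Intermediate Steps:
X(h) = -6 - 2*h (X(h) = (3 + h)*(-2) = -6 - 2*h)
Z(j, H) = -11 (Z(j, H) = -3 - 8 = -11)
B(E) = -33/5 (B(E) = (⅗)*(-11) = -33/5)
146*P - B(-33) = 146*(-260) - 1*(-33/5) = -37960 + 33/5 = -189767/5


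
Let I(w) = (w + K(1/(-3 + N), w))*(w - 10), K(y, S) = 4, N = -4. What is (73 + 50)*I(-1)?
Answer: -4059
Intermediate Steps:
I(w) = (-10 + w)*(4 + w) (I(w) = (w + 4)*(w - 10) = (4 + w)*(-10 + w) = (-10 + w)*(4 + w))
(73 + 50)*I(-1) = (73 + 50)*(-40 + (-1)² - 6*(-1)) = 123*(-40 + 1 + 6) = 123*(-33) = -4059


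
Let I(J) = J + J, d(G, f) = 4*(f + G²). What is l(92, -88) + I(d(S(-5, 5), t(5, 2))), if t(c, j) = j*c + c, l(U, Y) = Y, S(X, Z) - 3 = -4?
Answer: 40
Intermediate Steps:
S(X, Z) = -1 (S(X, Z) = 3 - 4 = -1)
t(c, j) = c + c*j (t(c, j) = c*j + c = c + c*j)
d(G, f) = 4*f + 4*G²
I(J) = 2*J
l(92, -88) + I(d(S(-5, 5), t(5, 2))) = -88 + 2*(4*(5*(1 + 2)) + 4*(-1)²) = -88 + 2*(4*(5*3) + 4*1) = -88 + 2*(4*15 + 4) = -88 + 2*(60 + 4) = -88 + 2*64 = -88 + 128 = 40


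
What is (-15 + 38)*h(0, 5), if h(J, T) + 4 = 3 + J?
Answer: -23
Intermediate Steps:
h(J, T) = -1 + J (h(J, T) = -4 + (3 + J) = -1 + J)
(-15 + 38)*h(0, 5) = (-15 + 38)*(-1 + 0) = 23*(-1) = -23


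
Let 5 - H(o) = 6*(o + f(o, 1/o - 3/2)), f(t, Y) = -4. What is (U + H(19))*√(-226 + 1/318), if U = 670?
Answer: 195*I*√22853706/106 ≈ 8794.4*I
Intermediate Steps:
H(o) = 29 - 6*o (H(o) = 5 - 6*(o - 4) = 5 - 6*(-4 + o) = 5 - (-24 + 6*o) = 5 + (24 - 6*o) = 29 - 6*o)
(U + H(19))*√(-226 + 1/318) = (670 + (29 - 6*19))*√(-226 + 1/318) = (670 + (29 - 114))*√(-226 + 1/318) = (670 - 85)*√(-71867/318) = 585*(I*√22853706/318) = 195*I*√22853706/106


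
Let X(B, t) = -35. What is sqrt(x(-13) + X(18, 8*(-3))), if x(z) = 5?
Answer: I*sqrt(30) ≈ 5.4772*I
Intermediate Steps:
sqrt(x(-13) + X(18, 8*(-3))) = sqrt(5 - 35) = sqrt(-30) = I*sqrt(30)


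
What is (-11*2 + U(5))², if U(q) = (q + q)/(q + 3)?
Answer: 6889/16 ≈ 430.56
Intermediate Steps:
U(q) = 2*q/(3 + q) (U(q) = (2*q)/(3 + q) = 2*q/(3 + q))
(-11*2 + U(5))² = (-11*2 + 2*5/(3 + 5))² = (-22 + 2*5/8)² = (-22 + 2*5*(⅛))² = (-22 + 5/4)² = (-83/4)² = 6889/16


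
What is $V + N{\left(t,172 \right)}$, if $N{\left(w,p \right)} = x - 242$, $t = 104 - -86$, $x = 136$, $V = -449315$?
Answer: $-449421$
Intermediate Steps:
$t = 190$ ($t = 104 + 86 = 190$)
$N{\left(w,p \right)} = -106$ ($N{\left(w,p \right)} = 136 - 242 = -106$)
$V + N{\left(t,172 \right)} = -449315 - 106 = -449421$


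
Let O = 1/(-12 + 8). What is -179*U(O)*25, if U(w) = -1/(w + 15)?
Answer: 17900/59 ≈ 303.39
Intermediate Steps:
O = -¼ (O = 1/(-4) = -¼ ≈ -0.25000)
U(w) = -1/(15 + w)
-179*U(O)*25 = -(-179)/(15 - ¼)*25 = -(-179)/59/4*25 = -(-179)*4/59*25 = -179*(-4/59)*25 = (716/59)*25 = 17900/59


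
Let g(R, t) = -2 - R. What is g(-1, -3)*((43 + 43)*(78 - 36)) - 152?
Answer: -3764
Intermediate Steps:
g(-1, -3)*((43 + 43)*(78 - 36)) - 152 = (-2 - 1*(-1))*((43 + 43)*(78 - 36)) - 152 = (-2 + 1)*(86*42) - 152 = -1*3612 - 152 = -3612 - 152 = -3764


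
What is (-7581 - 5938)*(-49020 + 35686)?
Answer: 180262346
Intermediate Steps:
(-7581 - 5938)*(-49020 + 35686) = -13519*(-13334) = 180262346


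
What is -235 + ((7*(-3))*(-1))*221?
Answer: 4406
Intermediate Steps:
-235 + ((7*(-3))*(-1))*221 = -235 - 21*(-1)*221 = -235 + 21*221 = -235 + 4641 = 4406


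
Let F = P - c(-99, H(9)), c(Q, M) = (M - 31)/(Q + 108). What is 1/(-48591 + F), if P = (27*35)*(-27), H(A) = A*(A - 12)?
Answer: -9/666896 ≈ -1.3495e-5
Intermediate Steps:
H(A) = A*(-12 + A)
P = -25515 (P = 945*(-27) = -25515)
c(Q, M) = (-31 + M)/(108 + Q)
F = -229577/9 (F = -25515 - (-31 + 9*(-12 + 9))/(108 - 99) = -25515 - (-31 + 9*(-3))/9 = -25515 - (-31 - 27)/9 = -25515 - (-58)/9 = -25515 - 1*(-58/9) = -25515 + 58/9 = -229577/9 ≈ -25509.)
1/(-48591 + F) = 1/(-48591 - 229577/9) = 1/(-666896/9) = -9/666896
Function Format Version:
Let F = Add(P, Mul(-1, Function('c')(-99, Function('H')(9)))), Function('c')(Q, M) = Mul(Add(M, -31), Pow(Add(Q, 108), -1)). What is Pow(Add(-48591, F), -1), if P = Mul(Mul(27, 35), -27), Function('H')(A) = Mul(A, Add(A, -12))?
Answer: Rational(-9, 666896) ≈ -1.3495e-5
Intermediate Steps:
Function('H')(A) = Mul(A, Add(-12, A))
P = -25515 (P = Mul(945, -27) = -25515)
Function('c')(Q, M) = Mul(Pow(Add(108, Q), -1), Add(-31, M)) (Function('c')(Q, M) = Mul(Add(-31, M), Pow(Add(108, Q), -1)) = Mul(Pow(Add(108, Q), -1), Add(-31, M)))
F = Rational(-229577, 9) (F = Add(-25515, Mul(-1, Mul(Pow(Add(108, -99), -1), Add(-31, Mul(9, Add(-12, 9)))))) = Add(-25515, Mul(-1, Mul(Pow(9, -1), Add(-31, Mul(9, -3))))) = Add(-25515, Mul(-1, Mul(Rational(1, 9), Add(-31, -27)))) = Add(-25515, Mul(-1, Mul(Rational(1, 9), -58))) = Add(-25515, Mul(-1, Rational(-58, 9))) = Add(-25515, Rational(58, 9)) = Rational(-229577, 9) ≈ -25509.)
Pow(Add(-48591, F), -1) = Pow(Add(-48591, Rational(-229577, 9)), -1) = Pow(Rational(-666896, 9), -1) = Rational(-9, 666896)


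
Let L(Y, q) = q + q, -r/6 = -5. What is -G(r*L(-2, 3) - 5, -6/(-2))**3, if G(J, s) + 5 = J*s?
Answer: -140608000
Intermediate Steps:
r = 30 (r = -6*(-5) = 30)
L(Y, q) = 2*q
G(J, s) = -5 + J*s
-G(r*L(-2, 3) - 5, -6/(-2))**3 = -(-5 + (30*(2*3) - 5)*(-6/(-2)))**3 = -(-5 + (30*6 - 5)*(-6*(-1/2)))**3 = -(-5 + (180 - 5)*3)**3 = -(-5 + 175*3)**3 = -(-5 + 525)**3 = -1*520**3 = -1*140608000 = -140608000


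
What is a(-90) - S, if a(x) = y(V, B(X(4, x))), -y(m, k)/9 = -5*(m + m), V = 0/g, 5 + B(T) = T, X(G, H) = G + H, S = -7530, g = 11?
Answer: 7530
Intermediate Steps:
B(T) = -5 + T
V = 0 (V = 0/11 = 0*(1/11) = 0)
y(m, k) = 90*m (y(m, k) = -(-45)*(m + m) = -(-45)*2*m = -(-90)*m = 90*m)
a(x) = 0 (a(x) = 90*0 = 0)
a(-90) - S = 0 - 1*(-7530) = 0 + 7530 = 7530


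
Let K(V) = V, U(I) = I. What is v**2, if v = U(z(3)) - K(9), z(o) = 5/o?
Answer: 484/9 ≈ 53.778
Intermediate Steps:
v = -22/3 (v = 5/3 - 1*9 = 5*(1/3) - 9 = 5/3 - 9 = -22/3 ≈ -7.3333)
v**2 = (-22/3)**2 = 484/9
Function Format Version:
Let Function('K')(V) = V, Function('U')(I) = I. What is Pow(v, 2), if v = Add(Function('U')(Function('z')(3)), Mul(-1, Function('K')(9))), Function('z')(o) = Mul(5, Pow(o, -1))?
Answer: Rational(484, 9) ≈ 53.778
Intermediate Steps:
v = Rational(-22, 3) (v = Add(Mul(5, Pow(3, -1)), Mul(-1, 9)) = Add(Mul(5, Rational(1, 3)), -9) = Add(Rational(5, 3), -9) = Rational(-22, 3) ≈ -7.3333)
Pow(v, 2) = Pow(Rational(-22, 3), 2) = Rational(484, 9)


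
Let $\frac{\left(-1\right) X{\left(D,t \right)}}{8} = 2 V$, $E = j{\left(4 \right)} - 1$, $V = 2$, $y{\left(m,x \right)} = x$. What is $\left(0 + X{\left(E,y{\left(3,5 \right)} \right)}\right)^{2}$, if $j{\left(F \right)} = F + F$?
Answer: $1024$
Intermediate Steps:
$j{\left(F \right)} = 2 F$
$E = 7$ ($E = 2 \cdot 4 - 1 = 8 - 1 = 7$)
$X{\left(D,t \right)} = -32$ ($X{\left(D,t \right)} = - 8 \cdot 2 \cdot 2 = \left(-8\right) 4 = -32$)
$\left(0 + X{\left(E,y{\left(3,5 \right)} \right)}\right)^{2} = \left(0 - 32\right)^{2} = \left(-32\right)^{2} = 1024$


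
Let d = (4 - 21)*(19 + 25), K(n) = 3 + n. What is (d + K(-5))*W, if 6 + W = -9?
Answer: 11250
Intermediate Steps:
W = -15 (W = -6 - 9 = -15)
d = -748 (d = -17*44 = -748)
(d + K(-5))*W = (-748 + (3 - 5))*(-15) = (-748 - 2)*(-15) = -750*(-15) = 11250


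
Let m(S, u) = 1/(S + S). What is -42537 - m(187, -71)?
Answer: -15908839/374 ≈ -42537.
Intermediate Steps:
m(S, u) = 1/(2*S)
-42537 - m(187, -71) = -42537 - 1/(2*187) = -42537 - 1*1/374 = -42537 - 1/374 = -15908839/374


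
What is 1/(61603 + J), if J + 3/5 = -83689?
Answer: -5/110433 ≈ -4.5276e-5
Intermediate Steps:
J = -418448/5 (J = -3/5 - 83689 = -418448/5 ≈ -83690.)
1/(61603 + J) = 1/(61603 - 418448/5) = 1/(-110433/5) = -5/110433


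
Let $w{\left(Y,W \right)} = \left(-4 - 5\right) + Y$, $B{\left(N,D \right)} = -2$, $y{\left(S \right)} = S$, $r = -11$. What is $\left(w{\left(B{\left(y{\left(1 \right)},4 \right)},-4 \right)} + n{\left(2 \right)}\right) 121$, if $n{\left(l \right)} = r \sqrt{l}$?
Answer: $-1331 - 1331 \sqrt{2} \approx -3213.3$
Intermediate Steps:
$n{\left(l \right)} = - 11 \sqrt{l}$
$w{\left(Y,W \right)} = -9 + Y$ ($w{\left(Y,W \right)} = \left(-4 - 5\right) + Y = -9 + Y$)
$\left(w{\left(B{\left(y{\left(1 \right)},4 \right)},-4 \right)} + n{\left(2 \right)}\right) 121 = \left(\left(-9 - 2\right) - 11 \sqrt{2}\right) 121 = \left(-11 - 11 \sqrt{2}\right) 121 = -1331 - 1331 \sqrt{2}$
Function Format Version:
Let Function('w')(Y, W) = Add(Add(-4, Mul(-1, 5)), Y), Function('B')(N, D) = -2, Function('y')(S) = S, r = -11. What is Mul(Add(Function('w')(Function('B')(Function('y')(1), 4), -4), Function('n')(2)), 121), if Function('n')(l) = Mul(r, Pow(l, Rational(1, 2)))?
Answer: Add(-1331, Mul(-1331, Pow(2, Rational(1, 2)))) ≈ -3213.3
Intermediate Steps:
Function('n')(l) = Mul(-11, Pow(l, Rational(1, 2)))
Function('w')(Y, W) = Add(-9, Y) (Function('w')(Y, W) = Add(Add(-4, -5), Y) = Add(-9, Y))
Mul(Add(Function('w')(Function('B')(Function('y')(1), 4), -4), Function('n')(2)), 121) = Mul(Add(Add(-9, -2), Mul(-11, Pow(2, Rational(1, 2)))), 121) = Mul(Add(-11, Mul(-11, Pow(2, Rational(1, 2)))), 121) = Add(-1331, Mul(-1331, Pow(2, Rational(1, 2))))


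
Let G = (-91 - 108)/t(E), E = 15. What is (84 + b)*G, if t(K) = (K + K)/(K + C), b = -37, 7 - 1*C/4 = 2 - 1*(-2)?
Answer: -84177/10 ≈ -8417.7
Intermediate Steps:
C = 12 (C = 28 - 4*(2 - 1*(-2)) = 28 - 4*(2 + 2) = 28 - 4*4 = 28 - 16 = 12)
t(K) = 2*K/(12 + K) (t(K) = (K + K)/(K + 12) = (2*K)/(12 + K) = 2*K/(12 + K))
G = -1791/10 (G = (-91 - 108)/((2*15/(12 + 15))) = -199/(2*15/27) = -199/(2*15*(1/27)) = -199/10/9 = -199*9/10 = -1791/10 ≈ -179.10)
(84 + b)*G = (84 - 37)*(-1791/10) = 47*(-1791/10) = -84177/10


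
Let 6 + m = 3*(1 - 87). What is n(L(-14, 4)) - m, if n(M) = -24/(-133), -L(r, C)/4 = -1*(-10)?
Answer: 35136/133 ≈ 264.18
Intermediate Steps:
L(r, C) = -40 (L(r, C) = -(-4)*(-10) = -4*10 = -40)
n(M) = 24/133 (n(M) = -24*(-1/133) = 24/133)
m = -264 (m = -6 + 3*(1 - 87) = -6 + 3*(-86) = -6 - 258 = -264)
n(L(-14, 4)) - m = 24/133 - 1*(-264) = 24/133 + 264 = 35136/133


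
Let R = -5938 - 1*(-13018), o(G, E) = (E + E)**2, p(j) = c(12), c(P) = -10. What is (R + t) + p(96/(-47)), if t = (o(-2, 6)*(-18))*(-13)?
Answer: 40766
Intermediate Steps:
p(j) = -10
o(G, E) = 4*E**2 (o(G, E) = (2*E)**2 = 4*E**2)
R = 7080 (R = -5938 + 13018 = 7080)
t = 33696 (t = ((4*6**2)*(-18))*(-13) = ((4*36)*(-18))*(-13) = (144*(-18))*(-13) = -2592*(-13) = 33696)
(R + t) + p(96/(-47)) = (7080 + 33696) - 10 = 40776 - 10 = 40766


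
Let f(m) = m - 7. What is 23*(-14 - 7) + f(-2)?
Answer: -492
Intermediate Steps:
f(m) = -7 + m
23*(-14 - 7) + f(-2) = 23*(-14 - 7) + (-7 - 2) = 23*(-21) - 9 = -483 - 9 = -492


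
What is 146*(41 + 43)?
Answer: 12264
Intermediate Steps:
146*(41 + 43) = 146*84 = 12264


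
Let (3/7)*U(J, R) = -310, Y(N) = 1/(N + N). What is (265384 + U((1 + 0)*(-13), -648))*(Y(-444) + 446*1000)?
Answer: 157227491171009/1332 ≈ 1.1804e+11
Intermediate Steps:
Y(N) = 1/(2*N)
U(J, R) = -2170/3 (U(J, R) = (7/3)*(-310) = -2170/3)
(265384 + U((1 + 0)*(-13), -648))*(Y(-444) + 446*1000) = (265384 - 2170/3)*((1/2)/(-444) + 446*1000) = 793982*((1/2)*(-1/444) + 446000)/3 = 793982*(-1/888 + 446000)/3 = (793982/3)*(396047999/888) = 157227491171009/1332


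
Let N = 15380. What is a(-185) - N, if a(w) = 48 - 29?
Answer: -15361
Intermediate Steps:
a(w) = 19
a(-185) - N = 19 - 1*15380 = 19 - 15380 = -15361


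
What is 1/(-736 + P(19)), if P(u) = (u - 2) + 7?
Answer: -1/712 ≈ -0.0014045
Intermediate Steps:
P(u) = 5 + u (P(u) = (-2 + u) + 7 = 5 + u)
1/(-736 + P(19)) = 1/(-736 + (5 + 19)) = 1/(-736 + 24) = 1/(-712) = -1/712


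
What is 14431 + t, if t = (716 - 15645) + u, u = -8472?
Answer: -8970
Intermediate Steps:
t = -23401 (t = (716 - 15645) - 8472 = -14929 - 8472 = -23401)
14431 + t = 14431 - 23401 = -8970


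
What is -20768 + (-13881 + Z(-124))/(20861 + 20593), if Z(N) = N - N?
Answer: -40996693/1974 ≈ -20768.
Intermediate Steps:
Z(N) = 0
-20768 + (-13881 + Z(-124))/(20861 + 20593) = -20768 + (-13881 + 0)/(20861 + 20593) = -20768 - 13881/41454 = -20768 - 13881*1/41454 = -20768 - 661/1974 = -40996693/1974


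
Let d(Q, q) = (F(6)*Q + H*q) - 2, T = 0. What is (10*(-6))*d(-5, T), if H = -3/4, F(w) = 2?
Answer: 720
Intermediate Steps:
H = -¾ (H = -3*¼ = -¾ ≈ -0.75000)
d(Q, q) = -2 + 2*Q - 3*q/4 (d(Q, q) = (2*Q - 3*q/4) - 2 = -2 + 2*Q - 3*q/4)
(10*(-6))*d(-5, T) = (10*(-6))*(-2 + 2*(-5) - ¾*0) = -60*(-2 - 10 + 0) = -60*(-12) = 720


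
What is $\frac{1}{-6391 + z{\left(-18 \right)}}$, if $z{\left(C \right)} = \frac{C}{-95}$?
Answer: $- \frac{95}{607127} \approx -0.00015647$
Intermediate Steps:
$z{\left(C \right)} = - \frac{C}{95}$ ($z{\left(C \right)} = C \left(- \frac{1}{95}\right) = - \frac{C}{95}$)
$\frac{1}{-6391 + z{\left(-18 \right)}} = \frac{1}{-6391 - - \frac{18}{95}} = \frac{1}{-6391 + \frac{18}{95}} = \frac{1}{- \frac{607127}{95}} = - \frac{95}{607127}$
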